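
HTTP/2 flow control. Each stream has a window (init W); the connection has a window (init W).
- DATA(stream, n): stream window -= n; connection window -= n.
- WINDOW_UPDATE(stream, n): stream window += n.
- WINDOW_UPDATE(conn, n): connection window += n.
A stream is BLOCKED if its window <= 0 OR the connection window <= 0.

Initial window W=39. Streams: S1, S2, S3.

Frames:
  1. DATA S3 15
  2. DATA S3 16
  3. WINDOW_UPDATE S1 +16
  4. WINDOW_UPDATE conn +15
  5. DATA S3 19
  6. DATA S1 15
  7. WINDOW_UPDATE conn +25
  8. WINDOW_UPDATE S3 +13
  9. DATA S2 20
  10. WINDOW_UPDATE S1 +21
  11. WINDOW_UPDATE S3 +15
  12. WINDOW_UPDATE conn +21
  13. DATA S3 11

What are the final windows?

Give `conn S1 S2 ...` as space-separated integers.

Op 1: conn=24 S1=39 S2=39 S3=24 blocked=[]
Op 2: conn=8 S1=39 S2=39 S3=8 blocked=[]
Op 3: conn=8 S1=55 S2=39 S3=8 blocked=[]
Op 4: conn=23 S1=55 S2=39 S3=8 blocked=[]
Op 5: conn=4 S1=55 S2=39 S3=-11 blocked=[3]
Op 6: conn=-11 S1=40 S2=39 S3=-11 blocked=[1, 2, 3]
Op 7: conn=14 S1=40 S2=39 S3=-11 blocked=[3]
Op 8: conn=14 S1=40 S2=39 S3=2 blocked=[]
Op 9: conn=-6 S1=40 S2=19 S3=2 blocked=[1, 2, 3]
Op 10: conn=-6 S1=61 S2=19 S3=2 blocked=[1, 2, 3]
Op 11: conn=-6 S1=61 S2=19 S3=17 blocked=[1, 2, 3]
Op 12: conn=15 S1=61 S2=19 S3=17 blocked=[]
Op 13: conn=4 S1=61 S2=19 S3=6 blocked=[]

Answer: 4 61 19 6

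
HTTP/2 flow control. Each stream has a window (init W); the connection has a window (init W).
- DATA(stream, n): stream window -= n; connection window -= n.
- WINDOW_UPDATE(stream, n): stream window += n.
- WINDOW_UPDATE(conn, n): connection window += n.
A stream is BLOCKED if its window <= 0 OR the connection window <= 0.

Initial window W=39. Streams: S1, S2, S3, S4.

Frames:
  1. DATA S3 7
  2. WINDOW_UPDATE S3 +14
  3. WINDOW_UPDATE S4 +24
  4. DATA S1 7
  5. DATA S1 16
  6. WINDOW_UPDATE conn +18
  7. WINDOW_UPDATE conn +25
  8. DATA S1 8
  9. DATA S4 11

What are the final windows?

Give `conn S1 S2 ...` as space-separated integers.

Answer: 33 8 39 46 52

Derivation:
Op 1: conn=32 S1=39 S2=39 S3=32 S4=39 blocked=[]
Op 2: conn=32 S1=39 S2=39 S3=46 S4=39 blocked=[]
Op 3: conn=32 S1=39 S2=39 S3=46 S4=63 blocked=[]
Op 4: conn=25 S1=32 S2=39 S3=46 S4=63 blocked=[]
Op 5: conn=9 S1=16 S2=39 S3=46 S4=63 blocked=[]
Op 6: conn=27 S1=16 S2=39 S3=46 S4=63 blocked=[]
Op 7: conn=52 S1=16 S2=39 S3=46 S4=63 blocked=[]
Op 8: conn=44 S1=8 S2=39 S3=46 S4=63 blocked=[]
Op 9: conn=33 S1=8 S2=39 S3=46 S4=52 blocked=[]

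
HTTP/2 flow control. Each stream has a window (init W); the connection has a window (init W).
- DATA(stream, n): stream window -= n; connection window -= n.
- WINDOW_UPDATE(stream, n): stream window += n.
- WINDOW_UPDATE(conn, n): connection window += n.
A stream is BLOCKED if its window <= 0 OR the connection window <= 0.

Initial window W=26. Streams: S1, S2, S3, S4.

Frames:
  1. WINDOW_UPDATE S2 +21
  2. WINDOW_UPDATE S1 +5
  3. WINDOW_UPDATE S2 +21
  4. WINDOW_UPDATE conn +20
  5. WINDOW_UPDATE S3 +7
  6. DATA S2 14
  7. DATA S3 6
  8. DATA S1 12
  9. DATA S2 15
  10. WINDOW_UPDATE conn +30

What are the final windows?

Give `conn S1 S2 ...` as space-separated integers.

Op 1: conn=26 S1=26 S2=47 S3=26 S4=26 blocked=[]
Op 2: conn=26 S1=31 S2=47 S3=26 S4=26 blocked=[]
Op 3: conn=26 S1=31 S2=68 S3=26 S4=26 blocked=[]
Op 4: conn=46 S1=31 S2=68 S3=26 S4=26 blocked=[]
Op 5: conn=46 S1=31 S2=68 S3=33 S4=26 blocked=[]
Op 6: conn=32 S1=31 S2=54 S3=33 S4=26 blocked=[]
Op 7: conn=26 S1=31 S2=54 S3=27 S4=26 blocked=[]
Op 8: conn=14 S1=19 S2=54 S3=27 S4=26 blocked=[]
Op 9: conn=-1 S1=19 S2=39 S3=27 S4=26 blocked=[1, 2, 3, 4]
Op 10: conn=29 S1=19 S2=39 S3=27 S4=26 blocked=[]

Answer: 29 19 39 27 26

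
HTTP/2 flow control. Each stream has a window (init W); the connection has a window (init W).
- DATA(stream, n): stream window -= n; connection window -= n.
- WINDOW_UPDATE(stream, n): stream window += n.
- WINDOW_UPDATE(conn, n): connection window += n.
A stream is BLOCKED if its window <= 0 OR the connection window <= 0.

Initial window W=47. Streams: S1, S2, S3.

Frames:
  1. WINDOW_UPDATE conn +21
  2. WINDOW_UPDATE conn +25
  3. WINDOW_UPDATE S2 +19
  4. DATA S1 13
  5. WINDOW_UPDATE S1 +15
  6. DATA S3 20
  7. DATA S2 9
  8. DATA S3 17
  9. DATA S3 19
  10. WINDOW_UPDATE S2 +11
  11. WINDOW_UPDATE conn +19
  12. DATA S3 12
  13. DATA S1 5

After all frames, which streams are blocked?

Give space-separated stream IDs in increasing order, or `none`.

Op 1: conn=68 S1=47 S2=47 S3=47 blocked=[]
Op 2: conn=93 S1=47 S2=47 S3=47 blocked=[]
Op 3: conn=93 S1=47 S2=66 S3=47 blocked=[]
Op 4: conn=80 S1=34 S2=66 S3=47 blocked=[]
Op 5: conn=80 S1=49 S2=66 S3=47 blocked=[]
Op 6: conn=60 S1=49 S2=66 S3=27 blocked=[]
Op 7: conn=51 S1=49 S2=57 S3=27 blocked=[]
Op 8: conn=34 S1=49 S2=57 S3=10 blocked=[]
Op 9: conn=15 S1=49 S2=57 S3=-9 blocked=[3]
Op 10: conn=15 S1=49 S2=68 S3=-9 blocked=[3]
Op 11: conn=34 S1=49 S2=68 S3=-9 blocked=[3]
Op 12: conn=22 S1=49 S2=68 S3=-21 blocked=[3]
Op 13: conn=17 S1=44 S2=68 S3=-21 blocked=[3]

Answer: S3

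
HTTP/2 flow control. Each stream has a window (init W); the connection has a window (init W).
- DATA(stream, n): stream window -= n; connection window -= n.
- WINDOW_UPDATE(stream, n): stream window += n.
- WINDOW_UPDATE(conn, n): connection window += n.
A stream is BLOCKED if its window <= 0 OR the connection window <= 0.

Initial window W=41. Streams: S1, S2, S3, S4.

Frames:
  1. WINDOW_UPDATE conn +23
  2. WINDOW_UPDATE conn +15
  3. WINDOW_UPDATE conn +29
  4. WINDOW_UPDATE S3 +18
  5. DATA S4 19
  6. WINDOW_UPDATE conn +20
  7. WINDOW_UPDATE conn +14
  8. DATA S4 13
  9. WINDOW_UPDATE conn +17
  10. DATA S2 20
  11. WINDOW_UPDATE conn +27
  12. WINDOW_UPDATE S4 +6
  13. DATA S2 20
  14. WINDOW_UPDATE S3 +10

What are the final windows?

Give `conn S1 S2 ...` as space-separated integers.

Answer: 114 41 1 69 15

Derivation:
Op 1: conn=64 S1=41 S2=41 S3=41 S4=41 blocked=[]
Op 2: conn=79 S1=41 S2=41 S3=41 S4=41 blocked=[]
Op 3: conn=108 S1=41 S2=41 S3=41 S4=41 blocked=[]
Op 4: conn=108 S1=41 S2=41 S3=59 S4=41 blocked=[]
Op 5: conn=89 S1=41 S2=41 S3=59 S4=22 blocked=[]
Op 6: conn=109 S1=41 S2=41 S3=59 S4=22 blocked=[]
Op 7: conn=123 S1=41 S2=41 S3=59 S4=22 blocked=[]
Op 8: conn=110 S1=41 S2=41 S3=59 S4=9 blocked=[]
Op 9: conn=127 S1=41 S2=41 S3=59 S4=9 blocked=[]
Op 10: conn=107 S1=41 S2=21 S3=59 S4=9 blocked=[]
Op 11: conn=134 S1=41 S2=21 S3=59 S4=9 blocked=[]
Op 12: conn=134 S1=41 S2=21 S3=59 S4=15 blocked=[]
Op 13: conn=114 S1=41 S2=1 S3=59 S4=15 blocked=[]
Op 14: conn=114 S1=41 S2=1 S3=69 S4=15 blocked=[]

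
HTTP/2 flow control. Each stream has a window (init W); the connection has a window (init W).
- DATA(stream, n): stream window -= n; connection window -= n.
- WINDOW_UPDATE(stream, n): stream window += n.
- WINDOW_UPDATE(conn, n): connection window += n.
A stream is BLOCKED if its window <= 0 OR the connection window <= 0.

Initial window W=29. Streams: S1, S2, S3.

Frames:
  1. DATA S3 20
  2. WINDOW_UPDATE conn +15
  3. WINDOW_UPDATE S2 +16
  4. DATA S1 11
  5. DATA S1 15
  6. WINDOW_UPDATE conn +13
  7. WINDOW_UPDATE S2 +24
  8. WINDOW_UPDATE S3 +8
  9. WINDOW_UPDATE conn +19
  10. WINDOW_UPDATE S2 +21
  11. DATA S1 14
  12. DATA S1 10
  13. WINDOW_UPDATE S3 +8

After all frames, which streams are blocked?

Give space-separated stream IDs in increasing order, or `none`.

Op 1: conn=9 S1=29 S2=29 S3=9 blocked=[]
Op 2: conn=24 S1=29 S2=29 S3=9 blocked=[]
Op 3: conn=24 S1=29 S2=45 S3=9 blocked=[]
Op 4: conn=13 S1=18 S2=45 S3=9 blocked=[]
Op 5: conn=-2 S1=3 S2=45 S3=9 blocked=[1, 2, 3]
Op 6: conn=11 S1=3 S2=45 S3=9 blocked=[]
Op 7: conn=11 S1=3 S2=69 S3=9 blocked=[]
Op 8: conn=11 S1=3 S2=69 S3=17 blocked=[]
Op 9: conn=30 S1=3 S2=69 S3=17 blocked=[]
Op 10: conn=30 S1=3 S2=90 S3=17 blocked=[]
Op 11: conn=16 S1=-11 S2=90 S3=17 blocked=[1]
Op 12: conn=6 S1=-21 S2=90 S3=17 blocked=[1]
Op 13: conn=6 S1=-21 S2=90 S3=25 blocked=[1]

Answer: S1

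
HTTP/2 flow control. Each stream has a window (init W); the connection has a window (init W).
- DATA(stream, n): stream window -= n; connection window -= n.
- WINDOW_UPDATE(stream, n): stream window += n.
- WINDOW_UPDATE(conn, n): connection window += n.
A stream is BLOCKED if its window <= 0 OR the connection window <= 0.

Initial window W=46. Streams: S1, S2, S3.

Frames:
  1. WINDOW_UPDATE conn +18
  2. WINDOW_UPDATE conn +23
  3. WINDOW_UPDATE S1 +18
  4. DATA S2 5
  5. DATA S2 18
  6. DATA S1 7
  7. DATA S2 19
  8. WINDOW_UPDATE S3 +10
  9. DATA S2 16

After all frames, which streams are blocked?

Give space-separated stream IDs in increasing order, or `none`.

Answer: S2

Derivation:
Op 1: conn=64 S1=46 S2=46 S3=46 blocked=[]
Op 2: conn=87 S1=46 S2=46 S3=46 blocked=[]
Op 3: conn=87 S1=64 S2=46 S3=46 blocked=[]
Op 4: conn=82 S1=64 S2=41 S3=46 blocked=[]
Op 5: conn=64 S1=64 S2=23 S3=46 blocked=[]
Op 6: conn=57 S1=57 S2=23 S3=46 blocked=[]
Op 7: conn=38 S1=57 S2=4 S3=46 blocked=[]
Op 8: conn=38 S1=57 S2=4 S3=56 blocked=[]
Op 9: conn=22 S1=57 S2=-12 S3=56 blocked=[2]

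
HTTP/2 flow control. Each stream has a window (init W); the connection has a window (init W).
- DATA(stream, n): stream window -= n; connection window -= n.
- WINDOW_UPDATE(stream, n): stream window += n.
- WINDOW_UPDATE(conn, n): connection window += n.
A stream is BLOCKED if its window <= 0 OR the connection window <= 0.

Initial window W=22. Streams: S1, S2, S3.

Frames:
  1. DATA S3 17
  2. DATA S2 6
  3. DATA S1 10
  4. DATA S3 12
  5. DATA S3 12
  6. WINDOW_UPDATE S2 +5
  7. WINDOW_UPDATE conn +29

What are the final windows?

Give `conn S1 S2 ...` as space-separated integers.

Op 1: conn=5 S1=22 S2=22 S3=5 blocked=[]
Op 2: conn=-1 S1=22 S2=16 S3=5 blocked=[1, 2, 3]
Op 3: conn=-11 S1=12 S2=16 S3=5 blocked=[1, 2, 3]
Op 4: conn=-23 S1=12 S2=16 S3=-7 blocked=[1, 2, 3]
Op 5: conn=-35 S1=12 S2=16 S3=-19 blocked=[1, 2, 3]
Op 6: conn=-35 S1=12 S2=21 S3=-19 blocked=[1, 2, 3]
Op 7: conn=-6 S1=12 S2=21 S3=-19 blocked=[1, 2, 3]

Answer: -6 12 21 -19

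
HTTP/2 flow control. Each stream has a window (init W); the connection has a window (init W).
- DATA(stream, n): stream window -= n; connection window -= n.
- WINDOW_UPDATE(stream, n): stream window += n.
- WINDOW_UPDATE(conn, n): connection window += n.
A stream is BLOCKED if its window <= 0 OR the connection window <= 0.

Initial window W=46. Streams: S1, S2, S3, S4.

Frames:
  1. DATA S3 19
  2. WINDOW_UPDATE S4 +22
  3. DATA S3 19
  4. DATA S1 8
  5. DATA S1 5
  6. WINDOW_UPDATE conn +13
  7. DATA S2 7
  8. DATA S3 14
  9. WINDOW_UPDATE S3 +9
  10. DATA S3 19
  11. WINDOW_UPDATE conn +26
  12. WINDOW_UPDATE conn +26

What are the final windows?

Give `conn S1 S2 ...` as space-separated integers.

Answer: 20 33 39 -16 68

Derivation:
Op 1: conn=27 S1=46 S2=46 S3=27 S4=46 blocked=[]
Op 2: conn=27 S1=46 S2=46 S3=27 S4=68 blocked=[]
Op 3: conn=8 S1=46 S2=46 S3=8 S4=68 blocked=[]
Op 4: conn=0 S1=38 S2=46 S3=8 S4=68 blocked=[1, 2, 3, 4]
Op 5: conn=-5 S1=33 S2=46 S3=8 S4=68 blocked=[1, 2, 3, 4]
Op 6: conn=8 S1=33 S2=46 S3=8 S4=68 blocked=[]
Op 7: conn=1 S1=33 S2=39 S3=8 S4=68 blocked=[]
Op 8: conn=-13 S1=33 S2=39 S3=-6 S4=68 blocked=[1, 2, 3, 4]
Op 9: conn=-13 S1=33 S2=39 S3=3 S4=68 blocked=[1, 2, 3, 4]
Op 10: conn=-32 S1=33 S2=39 S3=-16 S4=68 blocked=[1, 2, 3, 4]
Op 11: conn=-6 S1=33 S2=39 S3=-16 S4=68 blocked=[1, 2, 3, 4]
Op 12: conn=20 S1=33 S2=39 S3=-16 S4=68 blocked=[3]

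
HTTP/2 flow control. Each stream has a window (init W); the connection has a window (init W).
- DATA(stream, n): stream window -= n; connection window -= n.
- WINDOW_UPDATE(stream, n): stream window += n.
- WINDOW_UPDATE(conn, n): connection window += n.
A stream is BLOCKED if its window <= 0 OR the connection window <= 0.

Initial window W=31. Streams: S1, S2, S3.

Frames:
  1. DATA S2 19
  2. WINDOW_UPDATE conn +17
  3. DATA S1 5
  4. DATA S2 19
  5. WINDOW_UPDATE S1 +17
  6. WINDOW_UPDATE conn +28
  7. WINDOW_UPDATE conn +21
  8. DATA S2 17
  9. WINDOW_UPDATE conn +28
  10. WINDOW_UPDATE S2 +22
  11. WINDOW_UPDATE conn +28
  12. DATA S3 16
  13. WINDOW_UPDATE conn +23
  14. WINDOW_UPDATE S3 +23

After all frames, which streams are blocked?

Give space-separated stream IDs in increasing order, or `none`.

Op 1: conn=12 S1=31 S2=12 S3=31 blocked=[]
Op 2: conn=29 S1=31 S2=12 S3=31 blocked=[]
Op 3: conn=24 S1=26 S2=12 S3=31 blocked=[]
Op 4: conn=5 S1=26 S2=-7 S3=31 blocked=[2]
Op 5: conn=5 S1=43 S2=-7 S3=31 blocked=[2]
Op 6: conn=33 S1=43 S2=-7 S3=31 blocked=[2]
Op 7: conn=54 S1=43 S2=-7 S3=31 blocked=[2]
Op 8: conn=37 S1=43 S2=-24 S3=31 blocked=[2]
Op 9: conn=65 S1=43 S2=-24 S3=31 blocked=[2]
Op 10: conn=65 S1=43 S2=-2 S3=31 blocked=[2]
Op 11: conn=93 S1=43 S2=-2 S3=31 blocked=[2]
Op 12: conn=77 S1=43 S2=-2 S3=15 blocked=[2]
Op 13: conn=100 S1=43 S2=-2 S3=15 blocked=[2]
Op 14: conn=100 S1=43 S2=-2 S3=38 blocked=[2]

Answer: S2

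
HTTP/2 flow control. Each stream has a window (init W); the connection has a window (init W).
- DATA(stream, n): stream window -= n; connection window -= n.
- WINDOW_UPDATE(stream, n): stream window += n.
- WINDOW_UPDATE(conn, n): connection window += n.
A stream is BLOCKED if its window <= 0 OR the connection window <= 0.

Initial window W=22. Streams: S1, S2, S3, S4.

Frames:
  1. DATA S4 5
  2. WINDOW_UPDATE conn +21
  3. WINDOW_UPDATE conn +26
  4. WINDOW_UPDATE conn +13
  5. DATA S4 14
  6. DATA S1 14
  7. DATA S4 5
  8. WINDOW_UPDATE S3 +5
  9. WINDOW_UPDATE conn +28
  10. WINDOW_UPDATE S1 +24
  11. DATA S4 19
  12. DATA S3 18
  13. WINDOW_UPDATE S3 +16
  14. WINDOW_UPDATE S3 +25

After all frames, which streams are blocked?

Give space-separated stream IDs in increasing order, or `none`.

Op 1: conn=17 S1=22 S2=22 S3=22 S4=17 blocked=[]
Op 2: conn=38 S1=22 S2=22 S3=22 S4=17 blocked=[]
Op 3: conn=64 S1=22 S2=22 S3=22 S4=17 blocked=[]
Op 4: conn=77 S1=22 S2=22 S3=22 S4=17 blocked=[]
Op 5: conn=63 S1=22 S2=22 S3=22 S4=3 blocked=[]
Op 6: conn=49 S1=8 S2=22 S3=22 S4=3 blocked=[]
Op 7: conn=44 S1=8 S2=22 S3=22 S4=-2 blocked=[4]
Op 8: conn=44 S1=8 S2=22 S3=27 S4=-2 blocked=[4]
Op 9: conn=72 S1=8 S2=22 S3=27 S4=-2 blocked=[4]
Op 10: conn=72 S1=32 S2=22 S3=27 S4=-2 blocked=[4]
Op 11: conn=53 S1=32 S2=22 S3=27 S4=-21 blocked=[4]
Op 12: conn=35 S1=32 S2=22 S3=9 S4=-21 blocked=[4]
Op 13: conn=35 S1=32 S2=22 S3=25 S4=-21 blocked=[4]
Op 14: conn=35 S1=32 S2=22 S3=50 S4=-21 blocked=[4]

Answer: S4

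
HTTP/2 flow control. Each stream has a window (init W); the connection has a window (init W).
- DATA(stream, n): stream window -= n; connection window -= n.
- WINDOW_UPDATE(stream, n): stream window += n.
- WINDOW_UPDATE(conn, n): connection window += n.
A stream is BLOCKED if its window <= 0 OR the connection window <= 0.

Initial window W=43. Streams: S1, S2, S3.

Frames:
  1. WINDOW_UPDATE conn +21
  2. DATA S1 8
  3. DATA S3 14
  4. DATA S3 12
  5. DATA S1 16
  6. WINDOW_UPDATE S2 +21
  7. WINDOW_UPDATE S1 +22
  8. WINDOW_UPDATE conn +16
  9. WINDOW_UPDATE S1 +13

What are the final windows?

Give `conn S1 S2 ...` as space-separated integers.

Op 1: conn=64 S1=43 S2=43 S3=43 blocked=[]
Op 2: conn=56 S1=35 S2=43 S3=43 blocked=[]
Op 3: conn=42 S1=35 S2=43 S3=29 blocked=[]
Op 4: conn=30 S1=35 S2=43 S3=17 blocked=[]
Op 5: conn=14 S1=19 S2=43 S3=17 blocked=[]
Op 6: conn=14 S1=19 S2=64 S3=17 blocked=[]
Op 7: conn=14 S1=41 S2=64 S3=17 blocked=[]
Op 8: conn=30 S1=41 S2=64 S3=17 blocked=[]
Op 9: conn=30 S1=54 S2=64 S3=17 blocked=[]

Answer: 30 54 64 17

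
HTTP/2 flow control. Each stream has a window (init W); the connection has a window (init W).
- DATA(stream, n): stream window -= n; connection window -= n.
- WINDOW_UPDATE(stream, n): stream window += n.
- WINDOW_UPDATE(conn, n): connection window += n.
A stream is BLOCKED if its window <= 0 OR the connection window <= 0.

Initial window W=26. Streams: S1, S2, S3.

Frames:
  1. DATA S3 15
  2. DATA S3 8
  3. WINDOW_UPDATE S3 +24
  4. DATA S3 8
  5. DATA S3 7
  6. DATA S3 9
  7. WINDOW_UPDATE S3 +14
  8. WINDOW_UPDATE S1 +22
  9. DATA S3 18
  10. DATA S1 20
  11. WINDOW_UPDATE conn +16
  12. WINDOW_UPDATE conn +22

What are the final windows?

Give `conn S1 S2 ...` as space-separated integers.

Op 1: conn=11 S1=26 S2=26 S3=11 blocked=[]
Op 2: conn=3 S1=26 S2=26 S3=3 blocked=[]
Op 3: conn=3 S1=26 S2=26 S3=27 blocked=[]
Op 4: conn=-5 S1=26 S2=26 S3=19 blocked=[1, 2, 3]
Op 5: conn=-12 S1=26 S2=26 S3=12 blocked=[1, 2, 3]
Op 6: conn=-21 S1=26 S2=26 S3=3 blocked=[1, 2, 3]
Op 7: conn=-21 S1=26 S2=26 S3=17 blocked=[1, 2, 3]
Op 8: conn=-21 S1=48 S2=26 S3=17 blocked=[1, 2, 3]
Op 9: conn=-39 S1=48 S2=26 S3=-1 blocked=[1, 2, 3]
Op 10: conn=-59 S1=28 S2=26 S3=-1 blocked=[1, 2, 3]
Op 11: conn=-43 S1=28 S2=26 S3=-1 blocked=[1, 2, 3]
Op 12: conn=-21 S1=28 S2=26 S3=-1 blocked=[1, 2, 3]

Answer: -21 28 26 -1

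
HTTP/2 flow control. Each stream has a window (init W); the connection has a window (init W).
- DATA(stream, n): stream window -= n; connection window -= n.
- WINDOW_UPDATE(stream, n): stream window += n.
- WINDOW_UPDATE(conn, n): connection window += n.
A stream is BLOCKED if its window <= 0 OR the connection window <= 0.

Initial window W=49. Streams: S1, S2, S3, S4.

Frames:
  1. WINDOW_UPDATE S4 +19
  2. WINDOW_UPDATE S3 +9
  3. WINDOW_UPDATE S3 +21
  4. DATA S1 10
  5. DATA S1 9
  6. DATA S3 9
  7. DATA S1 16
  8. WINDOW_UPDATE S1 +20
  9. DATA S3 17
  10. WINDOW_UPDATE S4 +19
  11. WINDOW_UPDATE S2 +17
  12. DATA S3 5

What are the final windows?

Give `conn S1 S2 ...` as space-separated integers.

Answer: -17 34 66 48 87

Derivation:
Op 1: conn=49 S1=49 S2=49 S3=49 S4=68 blocked=[]
Op 2: conn=49 S1=49 S2=49 S3=58 S4=68 blocked=[]
Op 3: conn=49 S1=49 S2=49 S3=79 S4=68 blocked=[]
Op 4: conn=39 S1=39 S2=49 S3=79 S4=68 blocked=[]
Op 5: conn=30 S1=30 S2=49 S3=79 S4=68 blocked=[]
Op 6: conn=21 S1=30 S2=49 S3=70 S4=68 blocked=[]
Op 7: conn=5 S1=14 S2=49 S3=70 S4=68 blocked=[]
Op 8: conn=5 S1=34 S2=49 S3=70 S4=68 blocked=[]
Op 9: conn=-12 S1=34 S2=49 S3=53 S4=68 blocked=[1, 2, 3, 4]
Op 10: conn=-12 S1=34 S2=49 S3=53 S4=87 blocked=[1, 2, 3, 4]
Op 11: conn=-12 S1=34 S2=66 S3=53 S4=87 blocked=[1, 2, 3, 4]
Op 12: conn=-17 S1=34 S2=66 S3=48 S4=87 blocked=[1, 2, 3, 4]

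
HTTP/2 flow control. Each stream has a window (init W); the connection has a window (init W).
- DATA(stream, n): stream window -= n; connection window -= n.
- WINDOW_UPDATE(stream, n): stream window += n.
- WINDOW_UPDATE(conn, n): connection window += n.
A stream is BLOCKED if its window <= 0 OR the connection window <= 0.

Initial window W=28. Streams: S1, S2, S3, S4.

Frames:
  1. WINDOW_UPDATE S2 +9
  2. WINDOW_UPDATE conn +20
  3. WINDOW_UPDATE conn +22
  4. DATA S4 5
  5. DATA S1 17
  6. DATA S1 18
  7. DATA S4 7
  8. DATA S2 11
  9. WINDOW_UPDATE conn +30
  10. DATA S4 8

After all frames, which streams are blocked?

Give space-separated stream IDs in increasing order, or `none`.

Answer: S1

Derivation:
Op 1: conn=28 S1=28 S2=37 S3=28 S4=28 blocked=[]
Op 2: conn=48 S1=28 S2=37 S3=28 S4=28 blocked=[]
Op 3: conn=70 S1=28 S2=37 S3=28 S4=28 blocked=[]
Op 4: conn=65 S1=28 S2=37 S3=28 S4=23 blocked=[]
Op 5: conn=48 S1=11 S2=37 S3=28 S4=23 blocked=[]
Op 6: conn=30 S1=-7 S2=37 S3=28 S4=23 blocked=[1]
Op 7: conn=23 S1=-7 S2=37 S3=28 S4=16 blocked=[1]
Op 8: conn=12 S1=-7 S2=26 S3=28 S4=16 blocked=[1]
Op 9: conn=42 S1=-7 S2=26 S3=28 S4=16 blocked=[1]
Op 10: conn=34 S1=-7 S2=26 S3=28 S4=8 blocked=[1]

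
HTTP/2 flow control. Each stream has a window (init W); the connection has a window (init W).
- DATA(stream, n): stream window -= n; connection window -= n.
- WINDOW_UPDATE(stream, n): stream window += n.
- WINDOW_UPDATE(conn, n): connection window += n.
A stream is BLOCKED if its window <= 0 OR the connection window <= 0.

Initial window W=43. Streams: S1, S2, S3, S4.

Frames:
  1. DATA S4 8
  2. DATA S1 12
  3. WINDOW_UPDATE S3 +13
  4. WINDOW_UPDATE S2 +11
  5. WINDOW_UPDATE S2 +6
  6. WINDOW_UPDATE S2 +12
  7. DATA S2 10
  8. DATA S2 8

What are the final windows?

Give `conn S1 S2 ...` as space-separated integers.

Op 1: conn=35 S1=43 S2=43 S3=43 S4=35 blocked=[]
Op 2: conn=23 S1=31 S2=43 S3=43 S4=35 blocked=[]
Op 3: conn=23 S1=31 S2=43 S3=56 S4=35 blocked=[]
Op 4: conn=23 S1=31 S2=54 S3=56 S4=35 blocked=[]
Op 5: conn=23 S1=31 S2=60 S3=56 S4=35 blocked=[]
Op 6: conn=23 S1=31 S2=72 S3=56 S4=35 blocked=[]
Op 7: conn=13 S1=31 S2=62 S3=56 S4=35 blocked=[]
Op 8: conn=5 S1=31 S2=54 S3=56 S4=35 blocked=[]

Answer: 5 31 54 56 35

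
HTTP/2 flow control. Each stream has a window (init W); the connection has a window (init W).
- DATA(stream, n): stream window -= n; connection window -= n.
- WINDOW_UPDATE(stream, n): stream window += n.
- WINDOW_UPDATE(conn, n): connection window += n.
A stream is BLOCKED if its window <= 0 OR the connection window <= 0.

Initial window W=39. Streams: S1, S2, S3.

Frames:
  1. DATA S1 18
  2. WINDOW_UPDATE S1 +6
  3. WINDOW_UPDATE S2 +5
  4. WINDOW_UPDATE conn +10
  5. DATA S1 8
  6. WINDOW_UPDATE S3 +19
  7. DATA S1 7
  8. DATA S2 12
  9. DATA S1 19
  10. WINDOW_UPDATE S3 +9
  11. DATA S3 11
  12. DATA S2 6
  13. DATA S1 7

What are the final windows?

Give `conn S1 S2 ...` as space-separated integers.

Answer: -39 -14 26 56

Derivation:
Op 1: conn=21 S1=21 S2=39 S3=39 blocked=[]
Op 2: conn=21 S1=27 S2=39 S3=39 blocked=[]
Op 3: conn=21 S1=27 S2=44 S3=39 blocked=[]
Op 4: conn=31 S1=27 S2=44 S3=39 blocked=[]
Op 5: conn=23 S1=19 S2=44 S3=39 blocked=[]
Op 6: conn=23 S1=19 S2=44 S3=58 blocked=[]
Op 7: conn=16 S1=12 S2=44 S3=58 blocked=[]
Op 8: conn=4 S1=12 S2=32 S3=58 blocked=[]
Op 9: conn=-15 S1=-7 S2=32 S3=58 blocked=[1, 2, 3]
Op 10: conn=-15 S1=-7 S2=32 S3=67 blocked=[1, 2, 3]
Op 11: conn=-26 S1=-7 S2=32 S3=56 blocked=[1, 2, 3]
Op 12: conn=-32 S1=-7 S2=26 S3=56 blocked=[1, 2, 3]
Op 13: conn=-39 S1=-14 S2=26 S3=56 blocked=[1, 2, 3]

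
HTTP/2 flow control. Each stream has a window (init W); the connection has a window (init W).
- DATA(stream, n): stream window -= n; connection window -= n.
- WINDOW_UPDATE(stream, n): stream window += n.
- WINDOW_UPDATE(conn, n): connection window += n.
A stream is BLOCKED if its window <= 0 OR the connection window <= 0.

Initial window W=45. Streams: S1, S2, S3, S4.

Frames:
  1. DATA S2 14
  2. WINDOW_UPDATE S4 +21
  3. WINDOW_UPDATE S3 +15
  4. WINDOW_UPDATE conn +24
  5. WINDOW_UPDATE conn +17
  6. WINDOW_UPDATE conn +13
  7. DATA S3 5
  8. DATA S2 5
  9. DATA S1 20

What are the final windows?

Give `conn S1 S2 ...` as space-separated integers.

Op 1: conn=31 S1=45 S2=31 S3=45 S4=45 blocked=[]
Op 2: conn=31 S1=45 S2=31 S3=45 S4=66 blocked=[]
Op 3: conn=31 S1=45 S2=31 S3=60 S4=66 blocked=[]
Op 4: conn=55 S1=45 S2=31 S3=60 S4=66 blocked=[]
Op 5: conn=72 S1=45 S2=31 S3=60 S4=66 blocked=[]
Op 6: conn=85 S1=45 S2=31 S3=60 S4=66 blocked=[]
Op 7: conn=80 S1=45 S2=31 S3=55 S4=66 blocked=[]
Op 8: conn=75 S1=45 S2=26 S3=55 S4=66 blocked=[]
Op 9: conn=55 S1=25 S2=26 S3=55 S4=66 blocked=[]

Answer: 55 25 26 55 66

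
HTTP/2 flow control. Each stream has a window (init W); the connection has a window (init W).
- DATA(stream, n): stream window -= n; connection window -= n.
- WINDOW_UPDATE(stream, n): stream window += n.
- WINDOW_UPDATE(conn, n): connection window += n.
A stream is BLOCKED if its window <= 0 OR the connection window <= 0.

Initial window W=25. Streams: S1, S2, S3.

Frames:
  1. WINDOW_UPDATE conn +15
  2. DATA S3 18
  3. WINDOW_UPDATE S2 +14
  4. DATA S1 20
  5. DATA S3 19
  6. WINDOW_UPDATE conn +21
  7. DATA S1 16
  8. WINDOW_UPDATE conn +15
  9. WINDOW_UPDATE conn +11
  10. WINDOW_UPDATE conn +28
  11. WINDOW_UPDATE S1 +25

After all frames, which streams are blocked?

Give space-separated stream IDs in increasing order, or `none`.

Op 1: conn=40 S1=25 S2=25 S3=25 blocked=[]
Op 2: conn=22 S1=25 S2=25 S3=7 blocked=[]
Op 3: conn=22 S1=25 S2=39 S3=7 blocked=[]
Op 4: conn=2 S1=5 S2=39 S3=7 blocked=[]
Op 5: conn=-17 S1=5 S2=39 S3=-12 blocked=[1, 2, 3]
Op 6: conn=4 S1=5 S2=39 S3=-12 blocked=[3]
Op 7: conn=-12 S1=-11 S2=39 S3=-12 blocked=[1, 2, 3]
Op 8: conn=3 S1=-11 S2=39 S3=-12 blocked=[1, 3]
Op 9: conn=14 S1=-11 S2=39 S3=-12 blocked=[1, 3]
Op 10: conn=42 S1=-11 S2=39 S3=-12 blocked=[1, 3]
Op 11: conn=42 S1=14 S2=39 S3=-12 blocked=[3]

Answer: S3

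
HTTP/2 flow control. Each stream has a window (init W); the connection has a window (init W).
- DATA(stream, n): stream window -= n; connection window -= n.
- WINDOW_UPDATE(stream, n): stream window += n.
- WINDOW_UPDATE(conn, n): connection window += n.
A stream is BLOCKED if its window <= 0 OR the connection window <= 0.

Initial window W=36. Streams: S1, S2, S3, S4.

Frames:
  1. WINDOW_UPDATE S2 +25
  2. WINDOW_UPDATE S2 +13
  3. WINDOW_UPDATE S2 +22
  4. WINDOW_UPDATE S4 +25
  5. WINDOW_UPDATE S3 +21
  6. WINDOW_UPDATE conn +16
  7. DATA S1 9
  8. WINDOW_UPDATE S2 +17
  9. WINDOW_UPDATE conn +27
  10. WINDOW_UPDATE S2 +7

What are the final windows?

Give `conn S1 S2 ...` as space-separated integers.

Answer: 70 27 120 57 61

Derivation:
Op 1: conn=36 S1=36 S2=61 S3=36 S4=36 blocked=[]
Op 2: conn=36 S1=36 S2=74 S3=36 S4=36 blocked=[]
Op 3: conn=36 S1=36 S2=96 S3=36 S4=36 blocked=[]
Op 4: conn=36 S1=36 S2=96 S3=36 S4=61 blocked=[]
Op 5: conn=36 S1=36 S2=96 S3=57 S4=61 blocked=[]
Op 6: conn=52 S1=36 S2=96 S3=57 S4=61 blocked=[]
Op 7: conn=43 S1=27 S2=96 S3=57 S4=61 blocked=[]
Op 8: conn=43 S1=27 S2=113 S3=57 S4=61 blocked=[]
Op 9: conn=70 S1=27 S2=113 S3=57 S4=61 blocked=[]
Op 10: conn=70 S1=27 S2=120 S3=57 S4=61 blocked=[]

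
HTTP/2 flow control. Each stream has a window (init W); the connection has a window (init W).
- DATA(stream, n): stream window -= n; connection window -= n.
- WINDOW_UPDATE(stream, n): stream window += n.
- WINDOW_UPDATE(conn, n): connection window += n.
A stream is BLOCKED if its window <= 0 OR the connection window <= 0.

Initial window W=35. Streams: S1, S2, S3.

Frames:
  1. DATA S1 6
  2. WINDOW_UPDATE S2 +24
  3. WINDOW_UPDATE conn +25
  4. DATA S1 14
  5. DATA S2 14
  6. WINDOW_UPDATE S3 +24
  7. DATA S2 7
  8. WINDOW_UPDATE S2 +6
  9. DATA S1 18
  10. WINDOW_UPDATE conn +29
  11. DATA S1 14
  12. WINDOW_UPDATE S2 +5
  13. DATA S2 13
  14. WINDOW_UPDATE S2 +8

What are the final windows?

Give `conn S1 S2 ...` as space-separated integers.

Answer: 3 -17 44 59

Derivation:
Op 1: conn=29 S1=29 S2=35 S3=35 blocked=[]
Op 2: conn=29 S1=29 S2=59 S3=35 blocked=[]
Op 3: conn=54 S1=29 S2=59 S3=35 blocked=[]
Op 4: conn=40 S1=15 S2=59 S3=35 blocked=[]
Op 5: conn=26 S1=15 S2=45 S3=35 blocked=[]
Op 6: conn=26 S1=15 S2=45 S3=59 blocked=[]
Op 7: conn=19 S1=15 S2=38 S3=59 blocked=[]
Op 8: conn=19 S1=15 S2=44 S3=59 blocked=[]
Op 9: conn=1 S1=-3 S2=44 S3=59 blocked=[1]
Op 10: conn=30 S1=-3 S2=44 S3=59 blocked=[1]
Op 11: conn=16 S1=-17 S2=44 S3=59 blocked=[1]
Op 12: conn=16 S1=-17 S2=49 S3=59 blocked=[1]
Op 13: conn=3 S1=-17 S2=36 S3=59 blocked=[1]
Op 14: conn=3 S1=-17 S2=44 S3=59 blocked=[1]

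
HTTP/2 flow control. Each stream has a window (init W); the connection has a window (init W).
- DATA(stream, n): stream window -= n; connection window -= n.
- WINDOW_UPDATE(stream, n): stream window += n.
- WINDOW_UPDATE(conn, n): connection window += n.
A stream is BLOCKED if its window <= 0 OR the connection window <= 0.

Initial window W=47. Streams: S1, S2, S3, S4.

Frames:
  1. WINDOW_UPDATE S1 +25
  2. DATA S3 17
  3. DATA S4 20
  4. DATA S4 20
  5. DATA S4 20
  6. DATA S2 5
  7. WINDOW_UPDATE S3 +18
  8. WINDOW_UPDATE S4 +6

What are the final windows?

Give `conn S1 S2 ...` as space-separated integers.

Answer: -35 72 42 48 -7

Derivation:
Op 1: conn=47 S1=72 S2=47 S3=47 S4=47 blocked=[]
Op 2: conn=30 S1=72 S2=47 S3=30 S4=47 blocked=[]
Op 3: conn=10 S1=72 S2=47 S3=30 S4=27 blocked=[]
Op 4: conn=-10 S1=72 S2=47 S3=30 S4=7 blocked=[1, 2, 3, 4]
Op 5: conn=-30 S1=72 S2=47 S3=30 S4=-13 blocked=[1, 2, 3, 4]
Op 6: conn=-35 S1=72 S2=42 S3=30 S4=-13 blocked=[1, 2, 3, 4]
Op 7: conn=-35 S1=72 S2=42 S3=48 S4=-13 blocked=[1, 2, 3, 4]
Op 8: conn=-35 S1=72 S2=42 S3=48 S4=-7 blocked=[1, 2, 3, 4]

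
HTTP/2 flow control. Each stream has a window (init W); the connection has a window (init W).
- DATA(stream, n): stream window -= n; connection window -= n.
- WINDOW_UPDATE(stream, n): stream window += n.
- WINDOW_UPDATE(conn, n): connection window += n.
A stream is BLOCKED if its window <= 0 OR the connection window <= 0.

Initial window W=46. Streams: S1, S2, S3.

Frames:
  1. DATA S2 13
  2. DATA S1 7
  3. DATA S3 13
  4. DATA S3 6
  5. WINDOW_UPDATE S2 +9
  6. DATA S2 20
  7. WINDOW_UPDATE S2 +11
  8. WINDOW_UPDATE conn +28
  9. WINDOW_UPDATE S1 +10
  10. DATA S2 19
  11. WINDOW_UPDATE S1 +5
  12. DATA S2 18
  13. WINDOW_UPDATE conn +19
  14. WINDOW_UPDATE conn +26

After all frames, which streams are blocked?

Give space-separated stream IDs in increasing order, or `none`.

Answer: S2

Derivation:
Op 1: conn=33 S1=46 S2=33 S3=46 blocked=[]
Op 2: conn=26 S1=39 S2=33 S3=46 blocked=[]
Op 3: conn=13 S1=39 S2=33 S3=33 blocked=[]
Op 4: conn=7 S1=39 S2=33 S3=27 blocked=[]
Op 5: conn=7 S1=39 S2=42 S3=27 blocked=[]
Op 6: conn=-13 S1=39 S2=22 S3=27 blocked=[1, 2, 3]
Op 7: conn=-13 S1=39 S2=33 S3=27 blocked=[1, 2, 3]
Op 8: conn=15 S1=39 S2=33 S3=27 blocked=[]
Op 9: conn=15 S1=49 S2=33 S3=27 blocked=[]
Op 10: conn=-4 S1=49 S2=14 S3=27 blocked=[1, 2, 3]
Op 11: conn=-4 S1=54 S2=14 S3=27 blocked=[1, 2, 3]
Op 12: conn=-22 S1=54 S2=-4 S3=27 blocked=[1, 2, 3]
Op 13: conn=-3 S1=54 S2=-4 S3=27 blocked=[1, 2, 3]
Op 14: conn=23 S1=54 S2=-4 S3=27 blocked=[2]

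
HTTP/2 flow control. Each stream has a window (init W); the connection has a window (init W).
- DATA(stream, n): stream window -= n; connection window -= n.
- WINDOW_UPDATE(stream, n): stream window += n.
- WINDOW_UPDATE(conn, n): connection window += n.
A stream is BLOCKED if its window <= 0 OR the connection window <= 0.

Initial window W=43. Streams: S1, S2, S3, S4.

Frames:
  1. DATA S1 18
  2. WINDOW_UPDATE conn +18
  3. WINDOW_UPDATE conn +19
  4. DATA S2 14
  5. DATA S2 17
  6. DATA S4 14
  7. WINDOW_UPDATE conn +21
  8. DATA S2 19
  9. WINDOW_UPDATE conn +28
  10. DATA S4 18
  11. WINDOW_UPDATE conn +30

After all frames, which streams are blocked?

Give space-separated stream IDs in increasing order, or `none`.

Op 1: conn=25 S1=25 S2=43 S3=43 S4=43 blocked=[]
Op 2: conn=43 S1=25 S2=43 S3=43 S4=43 blocked=[]
Op 3: conn=62 S1=25 S2=43 S3=43 S4=43 blocked=[]
Op 4: conn=48 S1=25 S2=29 S3=43 S4=43 blocked=[]
Op 5: conn=31 S1=25 S2=12 S3=43 S4=43 blocked=[]
Op 6: conn=17 S1=25 S2=12 S3=43 S4=29 blocked=[]
Op 7: conn=38 S1=25 S2=12 S3=43 S4=29 blocked=[]
Op 8: conn=19 S1=25 S2=-7 S3=43 S4=29 blocked=[2]
Op 9: conn=47 S1=25 S2=-7 S3=43 S4=29 blocked=[2]
Op 10: conn=29 S1=25 S2=-7 S3=43 S4=11 blocked=[2]
Op 11: conn=59 S1=25 S2=-7 S3=43 S4=11 blocked=[2]

Answer: S2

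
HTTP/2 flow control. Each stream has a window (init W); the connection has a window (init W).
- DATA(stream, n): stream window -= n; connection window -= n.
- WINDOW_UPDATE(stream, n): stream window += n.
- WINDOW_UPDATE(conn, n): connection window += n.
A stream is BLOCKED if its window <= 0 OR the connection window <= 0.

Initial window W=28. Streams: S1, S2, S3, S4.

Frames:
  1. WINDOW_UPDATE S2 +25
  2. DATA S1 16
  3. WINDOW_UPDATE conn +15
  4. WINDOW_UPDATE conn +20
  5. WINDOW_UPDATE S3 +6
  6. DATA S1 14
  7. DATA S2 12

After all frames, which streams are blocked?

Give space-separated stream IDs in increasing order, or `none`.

Answer: S1

Derivation:
Op 1: conn=28 S1=28 S2=53 S3=28 S4=28 blocked=[]
Op 2: conn=12 S1=12 S2=53 S3=28 S4=28 blocked=[]
Op 3: conn=27 S1=12 S2=53 S3=28 S4=28 blocked=[]
Op 4: conn=47 S1=12 S2=53 S3=28 S4=28 blocked=[]
Op 5: conn=47 S1=12 S2=53 S3=34 S4=28 blocked=[]
Op 6: conn=33 S1=-2 S2=53 S3=34 S4=28 blocked=[1]
Op 7: conn=21 S1=-2 S2=41 S3=34 S4=28 blocked=[1]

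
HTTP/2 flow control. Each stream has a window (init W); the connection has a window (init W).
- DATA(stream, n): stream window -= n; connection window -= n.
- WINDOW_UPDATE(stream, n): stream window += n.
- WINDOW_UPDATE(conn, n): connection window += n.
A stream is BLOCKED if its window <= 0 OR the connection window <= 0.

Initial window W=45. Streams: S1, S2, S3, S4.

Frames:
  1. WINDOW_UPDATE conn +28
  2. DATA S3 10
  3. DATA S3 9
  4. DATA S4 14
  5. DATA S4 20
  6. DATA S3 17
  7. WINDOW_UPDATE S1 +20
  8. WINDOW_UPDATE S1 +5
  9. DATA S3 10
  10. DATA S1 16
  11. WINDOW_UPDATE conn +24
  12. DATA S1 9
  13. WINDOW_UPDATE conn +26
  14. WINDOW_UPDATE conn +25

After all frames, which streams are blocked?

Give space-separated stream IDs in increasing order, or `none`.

Op 1: conn=73 S1=45 S2=45 S3=45 S4=45 blocked=[]
Op 2: conn=63 S1=45 S2=45 S3=35 S4=45 blocked=[]
Op 3: conn=54 S1=45 S2=45 S3=26 S4=45 blocked=[]
Op 4: conn=40 S1=45 S2=45 S3=26 S4=31 blocked=[]
Op 5: conn=20 S1=45 S2=45 S3=26 S4=11 blocked=[]
Op 6: conn=3 S1=45 S2=45 S3=9 S4=11 blocked=[]
Op 7: conn=3 S1=65 S2=45 S3=9 S4=11 blocked=[]
Op 8: conn=3 S1=70 S2=45 S3=9 S4=11 blocked=[]
Op 9: conn=-7 S1=70 S2=45 S3=-1 S4=11 blocked=[1, 2, 3, 4]
Op 10: conn=-23 S1=54 S2=45 S3=-1 S4=11 blocked=[1, 2, 3, 4]
Op 11: conn=1 S1=54 S2=45 S3=-1 S4=11 blocked=[3]
Op 12: conn=-8 S1=45 S2=45 S3=-1 S4=11 blocked=[1, 2, 3, 4]
Op 13: conn=18 S1=45 S2=45 S3=-1 S4=11 blocked=[3]
Op 14: conn=43 S1=45 S2=45 S3=-1 S4=11 blocked=[3]

Answer: S3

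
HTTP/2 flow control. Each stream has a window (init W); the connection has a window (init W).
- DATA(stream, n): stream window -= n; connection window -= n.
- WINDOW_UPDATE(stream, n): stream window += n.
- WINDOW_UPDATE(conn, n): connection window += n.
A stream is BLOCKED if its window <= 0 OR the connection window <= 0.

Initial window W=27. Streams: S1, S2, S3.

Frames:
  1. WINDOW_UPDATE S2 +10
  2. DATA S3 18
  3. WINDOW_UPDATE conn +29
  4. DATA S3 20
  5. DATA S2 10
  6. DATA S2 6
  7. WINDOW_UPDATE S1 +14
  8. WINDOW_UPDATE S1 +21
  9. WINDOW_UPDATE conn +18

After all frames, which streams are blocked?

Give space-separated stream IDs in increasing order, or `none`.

Answer: S3

Derivation:
Op 1: conn=27 S1=27 S2=37 S3=27 blocked=[]
Op 2: conn=9 S1=27 S2=37 S3=9 blocked=[]
Op 3: conn=38 S1=27 S2=37 S3=9 blocked=[]
Op 4: conn=18 S1=27 S2=37 S3=-11 blocked=[3]
Op 5: conn=8 S1=27 S2=27 S3=-11 blocked=[3]
Op 6: conn=2 S1=27 S2=21 S3=-11 blocked=[3]
Op 7: conn=2 S1=41 S2=21 S3=-11 blocked=[3]
Op 8: conn=2 S1=62 S2=21 S3=-11 blocked=[3]
Op 9: conn=20 S1=62 S2=21 S3=-11 blocked=[3]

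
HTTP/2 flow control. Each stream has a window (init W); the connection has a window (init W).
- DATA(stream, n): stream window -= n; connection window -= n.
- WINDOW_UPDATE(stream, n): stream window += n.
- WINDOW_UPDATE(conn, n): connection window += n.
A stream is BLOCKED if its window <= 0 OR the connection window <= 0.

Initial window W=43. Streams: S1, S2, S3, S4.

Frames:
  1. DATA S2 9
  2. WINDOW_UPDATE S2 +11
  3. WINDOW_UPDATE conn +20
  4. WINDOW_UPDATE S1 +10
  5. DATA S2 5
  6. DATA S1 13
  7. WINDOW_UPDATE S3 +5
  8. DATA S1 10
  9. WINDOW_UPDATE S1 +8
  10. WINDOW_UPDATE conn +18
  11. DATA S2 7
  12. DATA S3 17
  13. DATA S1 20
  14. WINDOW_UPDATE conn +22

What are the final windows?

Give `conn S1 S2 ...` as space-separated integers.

Answer: 22 18 33 31 43

Derivation:
Op 1: conn=34 S1=43 S2=34 S3=43 S4=43 blocked=[]
Op 2: conn=34 S1=43 S2=45 S3=43 S4=43 blocked=[]
Op 3: conn=54 S1=43 S2=45 S3=43 S4=43 blocked=[]
Op 4: conn=54 S1=53 S2=45 S3=43 S4=43 blocked=[]
Op 5: conn=49 S1=53 S2=40 S3=43 S4=43 blocked=[]
Op 6: conn=36 S1=40 S2=40 S3=43 S4=43 blocked=[]
Op 7: conn=36 S1=40 S2=40 S3=48 S4=43 blocked=[]
Op 8: conn=26 S1=30 S2=40 S3=48 S4=43 blocked=[]
Op 9: conn=26 S1=38 S2=40 S3=48 S4=43 blocked=[]
Op 10: conn=44 S1=38 S2=40 S3=48 S4=43 blocked=[]
Op 11: conn=37 S1=38 S2=33 S3=48 S4=43 blocked=[]
Op 12: conn=20 S1=38 S2=33 S3=31 S4=43 blocked=[]
Op 13: conn=0 S1=18 S2=33 S3=31 S4=43 blocked=[1, 2, 3, 4]
Op 14: conn=22 S1=18 S2=33 S3=31 S4=43 blocked=[]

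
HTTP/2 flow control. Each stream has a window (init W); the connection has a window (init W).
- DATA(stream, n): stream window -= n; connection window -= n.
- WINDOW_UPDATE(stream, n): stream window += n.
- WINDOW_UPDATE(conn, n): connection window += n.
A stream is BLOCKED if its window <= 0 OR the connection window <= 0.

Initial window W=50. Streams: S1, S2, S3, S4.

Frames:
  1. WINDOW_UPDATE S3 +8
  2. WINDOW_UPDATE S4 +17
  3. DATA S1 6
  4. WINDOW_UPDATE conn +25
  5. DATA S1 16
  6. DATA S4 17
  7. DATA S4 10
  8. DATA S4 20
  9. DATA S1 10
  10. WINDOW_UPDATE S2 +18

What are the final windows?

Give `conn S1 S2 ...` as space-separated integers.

Op 1: conn=50 S1=50 S2=50 S3=58 S4=50 blocked=[]
Op 2: conn=50 S1=50 S2=50 S3=58 S4=67 blocked=[]
Op 3: conn=44 S1=44 S2=50 S3=58 S4=67 blocked=[]
Op 4: conn=69 S1=44 S2=50 S3=58 S4=67 blocked=[]
Op 5: conn=53 S1=28 S2=50 S3=58 S4=67 blocked=[]
Op 6: conn=36 S1=28 S2=50 S3=58 S4=50 blocked=[]
Op 7: conn=26 S1=28 S2=50 S3=58 S4=40 blocked=[]
Op 8: conn=6 S1=28 S2=50 S3=58 S4=20 blocked=[]
Op 9: conn=-4 S1=18 S2=50 S3=58 S4=20 blocked=[1, 2, 3, 4]
Op 10: conn=-4 S1=18 S2=68 S3=58 S4=20 blocked=[1, 2, 3, 4]

Answer: -4 18 68 58 20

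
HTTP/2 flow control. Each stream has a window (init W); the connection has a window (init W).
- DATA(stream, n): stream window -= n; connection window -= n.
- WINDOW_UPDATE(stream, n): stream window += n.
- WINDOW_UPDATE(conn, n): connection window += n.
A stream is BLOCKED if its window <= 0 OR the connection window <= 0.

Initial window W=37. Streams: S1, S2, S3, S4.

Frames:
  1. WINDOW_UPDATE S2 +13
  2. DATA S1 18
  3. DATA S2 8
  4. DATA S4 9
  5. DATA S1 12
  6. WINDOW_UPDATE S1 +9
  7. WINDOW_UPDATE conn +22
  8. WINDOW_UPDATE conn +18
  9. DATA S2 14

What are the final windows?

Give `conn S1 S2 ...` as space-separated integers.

Answer: 16 16 28 37 28

Derivation:
Op 1: conn=37 S1=37 S2=50 S3=37 S4=37 blocked=[]
Op 2: conn=19 S1=19 S2=50 S3=37 S4=37 blocked=[]
Op 3: conn=11 S1=19 S2=42 S3=37 S4=37 blocked=[]
Op 4: conn=2 S1=19 S2=42 S3=37 S4=28 blocked=[]
Op 5: conn=-10 S1=7 S2=42 S3=37 S4=28 blocked=[1, 2, 3, 4]
Op 6: conn=-10 S1=16 S2=42 S3=37 S4=28 blocked=[1, 2, 3, 4]
Op 7: conn=12 S1=16 S2=42 S3=37 S4=28 blocked=[]
Op 8: conn=30 S1=16 S2=42 S3=37 S4=28 blocked=[]
Op 9: conn=16 S1=16 S2=28 S3=37 S4=28 blocked=[]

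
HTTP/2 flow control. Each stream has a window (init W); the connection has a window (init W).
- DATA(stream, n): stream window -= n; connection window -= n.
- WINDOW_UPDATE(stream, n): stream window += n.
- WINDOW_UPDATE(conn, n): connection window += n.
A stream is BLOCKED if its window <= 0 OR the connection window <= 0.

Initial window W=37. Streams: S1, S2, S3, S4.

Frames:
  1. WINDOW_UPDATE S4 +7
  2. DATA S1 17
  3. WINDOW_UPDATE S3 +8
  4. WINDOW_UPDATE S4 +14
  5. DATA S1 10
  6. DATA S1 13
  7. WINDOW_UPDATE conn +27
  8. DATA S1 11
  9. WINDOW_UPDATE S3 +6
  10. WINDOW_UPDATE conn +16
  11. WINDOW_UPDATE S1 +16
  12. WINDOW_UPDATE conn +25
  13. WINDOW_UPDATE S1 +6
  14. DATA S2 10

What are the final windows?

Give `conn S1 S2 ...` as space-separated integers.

Answer: 44 8 27 51 58

Derivation:
Op 1: conn=37 S1=37 S2=37 S3=37 S4=44 blocked=[]
Op 2: conn=20 S1=20 S2=37 S3=37 S4=44 blocked=[]
Op 3: conn=20 S1=20 S2=37 S3=45 S4=44 blocked=[]
Op 4: conn=20 S1=20 S2=37 S3=45 S4=58 blocked=[]
Op 5: conn=10 S1=10 S2=37 S3=45 S4=58 blocked=[]
Op 6: conn=-3 S1=-3 S2=37 S3=45 S4=58 blocked=[1, 2, 3, 4]
Op 7: conn=24 S1=-3 S2=37 S3=45 S4=58 blocked=[1]
Op 8: conn=13 S1=-14 S2=37 S3=45 S4=58 blocked=[1]
Op 9: conn=13 S1=-14 S2=37 S3=51 S4=58 blocked=[1]
Op 10: conn=29 S1=-14 S2=37 S3=51 S4=58 blocked=[1]
Op 11: conn=29 S1=2 S2=37 S3=51 S4=58 blocked=[]
Op 12: conn=54 S1=2 S2=37 S3=51 S4=58 blocked=[]
Op 13: conn=54 S1=8 S2=37 S3=51 S4=58 blocked=[]
Op 14: conn=44 S1=8 S2=27 S3=51 S4=58 blocked=[]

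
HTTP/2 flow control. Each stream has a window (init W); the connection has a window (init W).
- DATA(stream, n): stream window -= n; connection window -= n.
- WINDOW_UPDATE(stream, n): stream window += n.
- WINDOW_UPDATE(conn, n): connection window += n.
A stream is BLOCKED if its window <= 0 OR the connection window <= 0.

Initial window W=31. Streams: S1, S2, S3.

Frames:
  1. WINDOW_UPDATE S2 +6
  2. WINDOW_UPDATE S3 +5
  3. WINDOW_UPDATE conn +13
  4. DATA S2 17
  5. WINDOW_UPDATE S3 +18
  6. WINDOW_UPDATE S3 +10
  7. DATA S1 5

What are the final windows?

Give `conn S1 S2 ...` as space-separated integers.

Op 1: conn=31 S1=31 S2=37 S3=31 blocked=[]
Op 2: conn=31 S1=31 S2=37 S3=36 blocked=[]
Op 3: conn=44 S1=31 S2=37 S3=36 blocked=[]
Op 4: conn=27 S1=31 S2=20 S3=36 blocked=[]
Op 5: conn=27 S1=31 S2=20 S3=54 blocked=[]
Op 6: conn=27 S1=31 S2=20 S3=64 blocked=[]
Op 7: conn=22 S1=26 S2=20 S3=64 blocked=[]

Answer: 22 26 20 64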